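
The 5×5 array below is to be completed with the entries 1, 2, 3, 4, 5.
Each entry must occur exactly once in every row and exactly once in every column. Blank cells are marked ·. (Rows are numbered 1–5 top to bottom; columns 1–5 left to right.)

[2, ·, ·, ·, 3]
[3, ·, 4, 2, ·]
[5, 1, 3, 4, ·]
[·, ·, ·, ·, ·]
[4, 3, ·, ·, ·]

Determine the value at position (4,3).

5

Row 2, column 2: row 2 has {2, 3, 4} and column 2 has {1, 3}, leaving only 5.
Row 1, column 2: row 1 has {2, 3} and column 2 has {1, 3, 5}, leaving only 4.
Row 2, column 5: row 2 has {2, 3, 4, 5} and column 5 has {3}, leaving only 1.
Row 3, column 5: row 3 has {1, 3, 4, 5} and column 5 has {1, 3}, leaving only 2.
Row 4, column 1: row 4 has {} and column 1 has {2, 3, 4, 5}, leaving only 1.
Row 4, column 2: row 4 has {1} and column 2 has {1, 3, 4, 5}, leaving only 2.
Row 4 already has {1, 2} and column 3 already has {3, 4}, so row 4, column 3 must be 5.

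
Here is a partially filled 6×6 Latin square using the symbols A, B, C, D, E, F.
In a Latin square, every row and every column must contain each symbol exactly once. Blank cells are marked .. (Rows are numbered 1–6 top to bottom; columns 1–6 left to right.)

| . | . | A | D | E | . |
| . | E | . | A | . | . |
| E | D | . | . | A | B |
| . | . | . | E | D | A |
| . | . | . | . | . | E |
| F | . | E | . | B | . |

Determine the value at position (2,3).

B

Row 6, column 4: row 6 has {B, E, F} and column 4 has {A, D, E}, leaving only C.
Row 3, column 4: row 3 has {A, B, D, E} and column 4 has {A, C, D, E}, leaving only F.
Row 3, column 3: row 3 has {A, B, D, E, F} and column 3 has {A, E}, leaving only C.
Row 5, column 4: row 5 has {E} and column 4 has {A, C, D, E, F}, leaving only B.
Row 6, column 2: row 6 has {B, C, E, F} and column 2 has {D, E}, leaving only A.
Row 6, column 6: row 6 has {A, B, C, E, F} and column 6 has {A, B, E}, leaving only D.
Row 2, column 3 is narrowed to {B, D, F}.
If it were D, then row 2, column 1 would be left with no valid symbol.
If it were F, then row 2, column 6 would be left with no valid symbol.
So row 2, column 3 must be B.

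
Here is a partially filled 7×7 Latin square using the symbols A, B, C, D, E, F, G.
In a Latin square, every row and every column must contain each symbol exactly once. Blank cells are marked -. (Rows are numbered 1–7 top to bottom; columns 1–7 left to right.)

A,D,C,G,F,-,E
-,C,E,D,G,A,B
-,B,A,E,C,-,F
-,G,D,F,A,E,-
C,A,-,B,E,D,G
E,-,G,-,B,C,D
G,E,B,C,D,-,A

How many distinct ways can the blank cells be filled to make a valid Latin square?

Row 1, column 6: eliminating its row and column leaves {B}.
Row 2, column 1: eliminating its row and column leaves {F}.
Row 3, column 1: eliminating its row and column leaves {D}.
Row 3, column 6: eliminating its row and column leaves {G}.
Row 4, column 1: eliminating its row and column leaves {B}.
Row 4, column 7: eliminating its row and column leaves {C}.
Row 5, column 3: eliminating its row and column leaves {F}.
Row 6, column 2: eliminating its row and column leaves {F}.
Row 6, column 4: eliminating its row and column leaves {A}.
Row 7, column 6: eliminating its row and column leaves {F}.
Only one assignment across all blanks avoids any row or column repeat, giving 1 completion.

1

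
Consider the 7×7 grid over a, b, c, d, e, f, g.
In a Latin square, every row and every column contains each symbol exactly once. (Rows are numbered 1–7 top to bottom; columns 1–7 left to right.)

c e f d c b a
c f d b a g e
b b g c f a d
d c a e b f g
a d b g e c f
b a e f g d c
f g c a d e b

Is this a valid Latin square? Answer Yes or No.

No

Row 1 contains c twice (at columns 1 and 5); row 3 is also not a permutation.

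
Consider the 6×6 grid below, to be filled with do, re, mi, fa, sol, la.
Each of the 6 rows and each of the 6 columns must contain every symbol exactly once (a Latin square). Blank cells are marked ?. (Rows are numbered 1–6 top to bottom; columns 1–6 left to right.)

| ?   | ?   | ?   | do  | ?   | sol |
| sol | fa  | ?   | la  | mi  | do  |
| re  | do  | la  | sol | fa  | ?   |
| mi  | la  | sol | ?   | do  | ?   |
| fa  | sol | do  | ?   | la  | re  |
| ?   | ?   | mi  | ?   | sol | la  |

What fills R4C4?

re

Row 1, column 1: row 1 has {do, sol} and column 1 has {re, mi, fa, sol}, leaving only la.
Row 1, column 5: row 1 has {do, sol, la} and column 5 has {do, mi, fa, sol, la}, leaving only re.
Row 1, column 2: row 1 has {do, re, sol, la} and column 2 has {do, fa, sol, la}, leaving only mi.
Row 1, column 3: row 1 has {do, re, mi, sol, la} and column 3 has {do, mi, sol, la}, leaving only fa.
Row 2, column 3: row 2 has {do, mi, fa, sol, la} and column 3 has {do, mi, fa, sol, la}, leaving only re.
Row 3, column 6: row 3 has {do, re, fa, sol, la} and column 6 has {do, re, sol, la}, leaving only mi.
Row 4, column 6: row 4 has {do, mi, sol, la} and column 6 has {do, re, mi, sol, la}, leaving only fa.
Row 4 already has {do, mi, fa, sol, la} and column 4 already has {do, sol, la}, so row 4, column 4 must be re.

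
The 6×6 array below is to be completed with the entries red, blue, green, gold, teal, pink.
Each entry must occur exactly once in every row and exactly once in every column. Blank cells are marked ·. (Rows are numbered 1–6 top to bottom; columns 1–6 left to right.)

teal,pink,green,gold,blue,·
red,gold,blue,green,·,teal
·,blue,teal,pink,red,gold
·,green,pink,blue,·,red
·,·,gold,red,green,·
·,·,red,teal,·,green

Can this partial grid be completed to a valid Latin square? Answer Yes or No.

Row 1, column 6: row 1 together with column 6 already contain {red, blue, green, gold, teal, pink} — every symbol — so nothing can go there. The grid has no valid completion.

No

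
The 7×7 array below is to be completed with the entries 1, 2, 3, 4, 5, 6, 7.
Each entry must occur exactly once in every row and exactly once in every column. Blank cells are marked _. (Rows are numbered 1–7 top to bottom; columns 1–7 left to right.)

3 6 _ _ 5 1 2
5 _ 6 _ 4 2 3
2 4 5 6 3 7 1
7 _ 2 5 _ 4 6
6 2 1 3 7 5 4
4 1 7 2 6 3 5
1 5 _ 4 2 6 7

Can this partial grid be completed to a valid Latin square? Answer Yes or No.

Yes

No row or column among the givens repeats a symbol, and propagating forced cells runs into no contradiction.
One valid completion exists (for instance, 3 6 4 7 5 1 2 / 5 7 6 1 4 2 3 / 2 4 5 6 3 7 1 / 7 3 2 5 1 4 6 / 6 2 1 3 7 5 4 / 4 1 7 2 6 3 5 / 1 5 3 4 2 6 7).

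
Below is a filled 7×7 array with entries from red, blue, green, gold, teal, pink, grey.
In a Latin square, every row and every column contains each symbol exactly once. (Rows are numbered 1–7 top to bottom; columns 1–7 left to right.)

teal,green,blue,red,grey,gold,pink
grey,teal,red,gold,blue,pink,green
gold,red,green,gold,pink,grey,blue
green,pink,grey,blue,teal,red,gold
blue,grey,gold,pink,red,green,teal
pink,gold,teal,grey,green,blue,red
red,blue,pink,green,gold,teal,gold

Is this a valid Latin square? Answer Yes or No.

Row 3 contains gold twice (at columns 1 and 4); row 7 is also not a permutation.

No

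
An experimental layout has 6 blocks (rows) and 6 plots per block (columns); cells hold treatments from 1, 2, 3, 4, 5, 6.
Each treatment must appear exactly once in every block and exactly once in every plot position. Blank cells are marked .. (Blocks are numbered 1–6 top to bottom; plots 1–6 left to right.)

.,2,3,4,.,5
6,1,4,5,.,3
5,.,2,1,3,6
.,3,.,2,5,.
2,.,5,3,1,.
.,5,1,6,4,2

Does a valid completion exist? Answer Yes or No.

No block or plot among the givens repeats a symbol, and propagating forced cells runs into no contradiction.
One valid completion exists (for instance, 1 2 3 4 6 5 / 6 1 4 5 2 3 / 5 4 2 1 3 6 / 4 3 6 2 5 1 / 2 6 5 3 1 4 / 3 5 1 6 4 2).

Yes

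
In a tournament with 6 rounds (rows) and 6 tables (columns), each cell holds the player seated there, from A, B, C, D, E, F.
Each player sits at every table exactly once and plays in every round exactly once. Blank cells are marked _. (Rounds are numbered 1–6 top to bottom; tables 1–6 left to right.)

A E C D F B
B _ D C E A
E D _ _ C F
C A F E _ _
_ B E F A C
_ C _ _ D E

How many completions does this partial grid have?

2

Round 2, table 2: eliminating its round and table leaves {F}.
Round 3, table 3: eliminating its round and table leaves {A, B}.
Round 3, table 4: eliminating its round and table leaves {A, B}.
Round 4, table 5: eliminating its round and table leaves {B}.
Round 4, table 6: eliminating its round and table leaves {D}.
Round 5, table 1: eliminating its round and table leaves {D}.
Round 6, table 1: eliminating its round and table leaves {F}.
Round 6, table 3: eliminating its round and table leaves {A, B}.
Round 6, table 4: eliminating its round and table leaves {A, B}.
Enumerating the assignments across these blanks that avoid any round or table repeat gives 2 completions.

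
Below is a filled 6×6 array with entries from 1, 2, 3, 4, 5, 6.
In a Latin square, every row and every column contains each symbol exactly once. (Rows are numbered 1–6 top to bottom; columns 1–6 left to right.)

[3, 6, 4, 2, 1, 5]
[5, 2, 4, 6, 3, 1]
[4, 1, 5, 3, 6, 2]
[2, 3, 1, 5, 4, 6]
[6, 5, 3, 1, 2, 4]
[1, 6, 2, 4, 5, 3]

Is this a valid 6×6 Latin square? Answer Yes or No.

No

Every row is a permutation, but column 3 contains 4 twice (at rows 1 and 2).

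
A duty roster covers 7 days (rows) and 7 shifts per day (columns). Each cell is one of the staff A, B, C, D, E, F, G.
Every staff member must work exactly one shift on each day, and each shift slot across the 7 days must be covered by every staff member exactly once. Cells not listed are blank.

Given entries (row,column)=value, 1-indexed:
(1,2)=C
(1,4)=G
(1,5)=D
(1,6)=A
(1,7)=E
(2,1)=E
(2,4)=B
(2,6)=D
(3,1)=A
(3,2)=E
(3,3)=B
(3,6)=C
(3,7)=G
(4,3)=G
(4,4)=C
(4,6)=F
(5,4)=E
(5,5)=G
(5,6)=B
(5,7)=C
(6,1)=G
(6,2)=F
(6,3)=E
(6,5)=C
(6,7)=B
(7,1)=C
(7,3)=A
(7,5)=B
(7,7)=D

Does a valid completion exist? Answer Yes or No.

No

Day 6, shift 6: day 6 together with shift 6 already contain {A, B, C, D, E, F, G} — every symbol — so nothing can go there. The grid has no valid completion.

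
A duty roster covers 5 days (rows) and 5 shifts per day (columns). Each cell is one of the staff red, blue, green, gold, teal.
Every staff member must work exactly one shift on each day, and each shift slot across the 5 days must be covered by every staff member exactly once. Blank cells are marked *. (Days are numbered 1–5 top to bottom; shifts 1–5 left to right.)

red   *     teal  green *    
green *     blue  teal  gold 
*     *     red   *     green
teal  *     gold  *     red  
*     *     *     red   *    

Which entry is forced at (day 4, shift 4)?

Day 4 already has {red, gold, teal} and shift 4 already has {red, green, teal}, so day 4, shift 4 must be blue.

blue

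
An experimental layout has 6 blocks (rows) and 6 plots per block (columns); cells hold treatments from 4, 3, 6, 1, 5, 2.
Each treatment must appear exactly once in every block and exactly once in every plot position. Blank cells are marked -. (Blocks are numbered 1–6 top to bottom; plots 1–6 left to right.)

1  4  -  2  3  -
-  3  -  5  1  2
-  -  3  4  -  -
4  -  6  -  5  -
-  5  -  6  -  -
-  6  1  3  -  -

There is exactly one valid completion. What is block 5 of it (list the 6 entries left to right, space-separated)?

3 5 2 6 4 1

Block 1, plot 3: block 1 has {4, 3, 1, 2} and plot 3 has {3, 6, 1}, leaving only 5.
Block 1, plot 6: block 1 has {4, 3, 1, 5, 2} and plot 6 has {2}, leaving only 6.
Block 2, plot 1: block 2 has {3, 1, 5, 2} and plot 1 has {4, 1}, leaving only 6.
Block 2, plot 3: block 2 has {3, 6, 1, 5, 2} and plot 3 has {3, 6, 1, 5}, leaving only 4.
Block 5, plot 3: block 5 has {6, 5} and plot 3 has {4, 3, 6, 1, 5}, leaving only 2.
Block 5, plot 1: block 5 has {6, 5, 2} and plot 1 has {4, 6, 1}, leaving only 3.
Block 5, plot 5: block 5 has {3, 6, 5, 2} and plot 5 has {3, 1, 5}, leaving only 4.
Block 5, plot 6: block 5 has {4, 3, 6, 5, 2} and plot 6 has {6, 2}, leaving only 1.
So block 5 reads: 3 5 2 6 4 1.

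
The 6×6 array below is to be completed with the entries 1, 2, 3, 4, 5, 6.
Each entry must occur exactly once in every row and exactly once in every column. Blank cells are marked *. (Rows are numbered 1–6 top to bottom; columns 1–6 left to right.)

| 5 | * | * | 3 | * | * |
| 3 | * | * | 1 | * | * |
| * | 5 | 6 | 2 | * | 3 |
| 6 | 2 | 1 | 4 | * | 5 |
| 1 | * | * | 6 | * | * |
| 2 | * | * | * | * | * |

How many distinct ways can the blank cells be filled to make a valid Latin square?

Row 1, column 2: eliminating its row and column leaves {1, 4, 6}.
Row 1, column 3: eliminating its row and column leaves {2, 4}.
Row 1, column 5: eliminating its row and column leaves {1, 2, 4, 6}.
Row 1, column 6: eliminating its row and column leaves {1, 2, 4, 6}.
Row 2, column 2: eliminating its row and column leaves {4, 6}.
Row 2, column 3: eliminating its row and column leaves {2, 4, 5}.
Row 2, column 5: eliminating its row and column leaves {2, 4, 5, 6}.
Row 2, column 6: eliminating its row and column leaves {2, 4, 6}.
Row 3, column 1: eliminating its row and column leaves {4}.
Row 3, column 5: eliminating its row and column leaves {1, 4}.
Row 4, column 5: eliminating its row and column leaves {3}.
Row 5, column 2: eliminating its row and column leaves {3, 4}.
Row 5, column 3: eliminating its row and column leaves {2, 3, 4, 5}.
Row 5, column 5: eliminating its row and column leaves {2, 3, 4, 5}.
Row 5, column 6: eliminating its row and column leaves {2, 4}.
Row 6, column 2: eliminating its row and column leaves {1, 3, 4, 6}.
Row 6, column 3: eliminating its row and column leaves {3, 4, 5}.
Row 6, column 4: eliminating its row and column leaves {5}.
Row 6, column 5: eliminating its row and column leaves {1, 3, 4, 5, 6}.
Row 6, column 6: eliminating its row and column leaves {1, 4, 6}.
Enumerating the assignments across these blanks that avoid any row or column repeat gives 14 completions.

14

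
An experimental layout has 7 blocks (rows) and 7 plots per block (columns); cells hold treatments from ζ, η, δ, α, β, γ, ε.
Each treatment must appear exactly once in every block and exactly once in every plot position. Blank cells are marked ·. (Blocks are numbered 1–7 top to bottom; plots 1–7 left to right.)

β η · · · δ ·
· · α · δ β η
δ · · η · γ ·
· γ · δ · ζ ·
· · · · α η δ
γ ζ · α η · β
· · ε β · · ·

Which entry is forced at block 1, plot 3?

Block 2, plot 2: block 2 has {η, δ, α, β} and plot 2 has {ζ, η, γ}, leaving only ε.
Block 2, plot 1: block 2 has {η, δ, α, β, ε} and plot 1 has {δ, β, γ}, leaving only ζ.
Block 2, plot 4: block 2 has {ζ, η, δ, α, β, ε} and plot 4 has {η, δ, α, β}, leaving only γ.
Block 5, plot 1: block 5 has {η, δ, α} and plot 1 has {ζ, δ, β, γ}, leaving only ε.
Block 5, plot 2: block 5 has {η, δ, α, ε} and plot 2 has {ζ, η, γ, ε}, leaving only β.
Block 3, plot 2: block 3 has {η, δ, γ} and plot 2 has {ζ, η, β, γ, ε}, leaving only α.
Block 5, plot 4: block 5 has {η, δ, α, β, ε} and plot 4 has {η, δ, α, β, γ}, leaving only ζ.
Block 1, plot 4: block 1 has {η, δ, β} and plot 4 has {ζ, η, δ, α, β, γ}, leaving only ε.
Block 5, plot 3: block 5 has {ζ, η, δ, α, β, ε} and plot 3 has {α, ε}, leaving only γ.
Block 1 already has {η, δ, β, ε} and plot 3 already has {α, γ, ε}, so block 1, plot 3 must be ζ.

ζ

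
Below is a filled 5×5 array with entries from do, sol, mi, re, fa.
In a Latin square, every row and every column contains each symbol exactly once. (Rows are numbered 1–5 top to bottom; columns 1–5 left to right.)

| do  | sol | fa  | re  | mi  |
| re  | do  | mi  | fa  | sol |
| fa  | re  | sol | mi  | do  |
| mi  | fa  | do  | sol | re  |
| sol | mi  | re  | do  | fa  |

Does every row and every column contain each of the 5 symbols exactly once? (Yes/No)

Each row is a permutation of the 5 symbols, and so is each column.

Yes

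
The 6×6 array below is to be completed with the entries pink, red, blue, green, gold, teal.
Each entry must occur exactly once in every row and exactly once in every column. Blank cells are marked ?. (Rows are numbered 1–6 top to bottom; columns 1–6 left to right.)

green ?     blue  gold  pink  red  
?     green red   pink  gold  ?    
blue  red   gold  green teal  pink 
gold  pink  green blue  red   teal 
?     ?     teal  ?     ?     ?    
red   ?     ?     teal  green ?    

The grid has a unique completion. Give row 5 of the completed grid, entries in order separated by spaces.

pink gold teal red blue green

Row 5, column 1: row 5 has {teal} and column 1 has {red, blue, green, gold}, leaving only pink.
Row 5, column 4: row 5 has {pink, teal} and column 4 has {pink, blue, green, gold, teal}, leaving only red.
Row 5, column 5: row 5 has {pink, red, teal} and column 5 has {pink, red, green, gold, teal}, leaving only blue.
Row 5, column 2: row 5 has {pink, red, blue, teal} and column 2 has {pink, red, green}, leaving only gold.
Row 5, column 6: row 5 has {pink, red, blue, gold, teal} and column 6 has {pink, red, teal}, leaving only green.
So row 5 reads: pink gold teal red blue green.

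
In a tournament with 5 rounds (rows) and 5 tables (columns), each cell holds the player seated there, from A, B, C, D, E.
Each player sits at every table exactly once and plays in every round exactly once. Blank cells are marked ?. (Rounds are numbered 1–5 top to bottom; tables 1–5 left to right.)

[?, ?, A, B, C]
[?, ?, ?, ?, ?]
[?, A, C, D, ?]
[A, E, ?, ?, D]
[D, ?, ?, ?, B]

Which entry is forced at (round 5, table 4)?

A

Round 1, table 1: round 1 has {A, B, C} and table 1 has {A, D}, leaving only E.
Round 1, table 2: round 1 has {A, B, C, E} and table 2 has {A, E}, leaving only D.
Round 3, table 1: round 3 has {A, C, D} and table 1 has {A, D, E}, leaving only B.
Round 2, table 1: round 2 has {} and table 1 has {A, B, D, E}, leaving only C.
Round 2, table 2: round 2 has {C} and table 2 has {A, D, E}, leaving only B.
Round 3, table 5: round 3 has {A, B, C, D} and table 5 has {B, C, D}, leaving only E.
Round 2, table 5: round 2 has {B, C} and table 5 has {B, C, D, E}, leaving only A.
Round 2, table 4: round 2 has {A, B, C} and table 4 has {B, D}, leaving only E.
Round 2, table 3: round 2 has {A, B, C, E} and table 3 has {A, C}, leaving only D.
Round 4, table 3: round 4 has {A, D, E} and table 3 has {A, C, D}, leaving only B.
Round 4, table 4: round 4 has {A, B, D, E} and table 4 has {B, D, E}, leaving only C.
Round 5 already has {B, D} and table 4 already has {B, C, D, E}, so round 5, table 4 must be A.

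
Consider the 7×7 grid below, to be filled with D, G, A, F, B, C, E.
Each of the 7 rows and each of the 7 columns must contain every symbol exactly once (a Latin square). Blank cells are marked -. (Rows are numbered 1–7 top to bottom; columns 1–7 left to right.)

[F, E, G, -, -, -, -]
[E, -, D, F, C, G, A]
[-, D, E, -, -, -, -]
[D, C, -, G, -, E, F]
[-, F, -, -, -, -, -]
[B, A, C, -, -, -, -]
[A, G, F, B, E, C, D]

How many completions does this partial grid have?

Row 1, column 4: eliminating its row and column leaves {D, A, C}.
Row 1, column 5: eliminating its row and column leaves {D, A, B}.
Row 1, column 6: eliminating its row and column leaves {D, A, B}.
Row 1, column 7: eliminating its row and column leaves {B, C}.
Row 2, column 2: eliminating its row and column leaves {B}.
Row 3, column 1: eliminating its row and column leaves {G, C}.
Row 3, column 4: eliminating its row and column leaves {A, C}.
Row 3, column 5: eliminating its row and column leaves {G, A, F, B}.
Row 3, column 6: eliminating its row and column leaves {A, F, B}.
Row 3, column 7: eliminating its row and column leaves {G, B, C}.
Row 4, column 3: eliminating its row and column leaves {A, B}.
Row 4, column 5: eliminating its row and column leaves {A, B}.
Row 5, column 1: eliminating its row and column leaves {G, C}.
Row 5, column 3: eliminating its row and column leaves {A, B}.
Row 5, column 4: eliminating its row and column leaves {D, A, C, E}.
Row 5, column 5: eliminating its row and column leaves {D, G, A, B}.
Row 5, column 6: eliminating its row and column leaves {D, A, B}.
Row 5, column 7: eliminating its row and column leaves {G, B, C, E}.
Row 6, column 4: eliminating its row and column leaves {D, E}.
Row 6, column 5: eliminating its row and column leaves {D, G, F}.
Row 6, column 6: eliminating its row and column leaves {D, F}.
Row 6, column 7: eliminating its row and column leaves {G, E}.
Enumerating the assignments across these blanks that avoid any row or column repeat gives 16 completions.

16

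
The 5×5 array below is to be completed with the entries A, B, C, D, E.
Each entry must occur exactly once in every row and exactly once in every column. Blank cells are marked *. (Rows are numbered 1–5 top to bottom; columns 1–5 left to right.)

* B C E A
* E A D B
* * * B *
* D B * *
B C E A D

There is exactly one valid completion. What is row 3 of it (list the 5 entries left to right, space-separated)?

E A D B C

Row 3, column 2: row 3 has {B} and column 2 has {B, C, D, E}, leaving only A.
Row 3, column 3: row 3 has {A, B} and column 3 has {A, B, C, E}, leaving only D.
Row 1, column 1: row 1 has {A, B, C, E} and column 1 has {B}, leaving only D.
Row 2, column 1: row 2 has {A, B, D, E} and column 1 has {B, D}, leaving only C.
Row 3, column 1: row 3 has {A, B, D} and column 1 has {B, C, D}, leaving only E.
Row 3, column 5: row 3 has {A, B, D, E} and column 5 has {A, B, D}, leaving only C.
So row 3 reads: E A D B C.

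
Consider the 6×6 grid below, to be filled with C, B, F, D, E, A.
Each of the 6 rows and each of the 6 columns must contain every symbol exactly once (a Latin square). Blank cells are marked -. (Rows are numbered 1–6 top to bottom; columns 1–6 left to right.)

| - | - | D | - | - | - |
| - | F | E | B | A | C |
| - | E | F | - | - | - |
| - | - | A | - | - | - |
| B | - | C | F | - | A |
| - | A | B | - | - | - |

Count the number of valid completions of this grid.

Row 1, column 1: eliminating its row and column leaves {C, F, E, A}.
Row 1, column 2: eliminating its row and column leaves {C, B}.
Row 1, column 4: eliminating its row and column leaves {C, E, A}.
Row 1, column 5: eliminating its row and column leaves {C, B, F, E}.
Row 1, column 6: eliminating its row and column leaves {B, F, E}.
Row 2, column 1: eliminating its row and column leaves {D}.
Row 3, column 1: eliminating its row and column leaves {C, D, A}.
Row 3, column 4: eliminating its row and column leaves {C, D, A}.
Row 3, column 5: eliminating its row and column leaves {C, B, D}.
Row 3, column 6: eliminating its row and column leaves {B, D}.
Row 4, column 1: eliminating its row and column leaves {C, F, D, E}.
Row 4, column 2: eliminating its row and column leaves {C, B, D}.
Row 4, column 4: eliminating its row and column leaves {C, D, E}.
Row 4, column 5: eliminating its row and column leaves {C, B, F, D, E}.
Row 4, column 6: eliminating its row and column leaves {B, F, D, E}.
Row 5, column 2: eliminating its row and column leaves {D}.
Row 5, column 5: eliminating its row and column leaves {D, E}.
Row 6, column 1: eliminating its row and column leaves {C, F, D, E}.
Row 6, column 4: eliminating its row and column leaves {C, D, E}.
Row 6, column 5: eliminating its row and column leaves {C, F, D, E}.
Row 6, column 6: eliminating its row and column leaves {F, D, E}.
Enumerating the assignments across these blanks that avoid any row or column repeat gives 34 completions.

34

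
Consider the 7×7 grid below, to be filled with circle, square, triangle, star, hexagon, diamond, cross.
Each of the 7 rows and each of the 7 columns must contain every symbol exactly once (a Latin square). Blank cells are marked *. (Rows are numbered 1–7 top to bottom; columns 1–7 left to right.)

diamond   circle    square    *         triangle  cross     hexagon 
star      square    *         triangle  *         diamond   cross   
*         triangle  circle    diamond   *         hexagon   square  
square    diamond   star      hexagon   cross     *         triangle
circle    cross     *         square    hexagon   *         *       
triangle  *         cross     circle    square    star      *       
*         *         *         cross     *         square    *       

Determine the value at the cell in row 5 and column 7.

Row 1, column 4: row 1 has {circle, square, triangle, hexagon, diamond, cross} and column 4 has {circle, square, triangle, hexagon, diamond, cross}, leaving only star.
Row 2, column 3: row 2 has {square, triangle, star, diamond, cross} and column 3 has {circle, square, star, cross}, leaving only hexagon.
Row 2, column 5: row 2 has {square, triangle, star, hexagon, diamond, cross} and column 5 has {square, triangle, hexagon, cross}, leaving only circle.
Row 3, column 1: row 3 has {circle, square, triangle, hexagon, diamond} and column 1 has {circle, square, triangle, star, diamond}, leaving only cross.
Row 3, column 5: row 3 has {circle, square, triangle, hexagon, diamond, cross} and column 5 has {circle, square, triangle, hexagon, cross}, leaving only star.
Row 4, column 6: row 4 has {square, triangle, star, hexagon, diamond, cross} and column 6 has {square, star, hexagon, diamond, cross}, leaving only circle.
Row 5, column 6: row 5 has {circle, square, hexagon, cross} and column 6 has {circle, square, star, hexagon, diamond, cross}, leaving only triangle.
Row 5, column 3: row 5 has {circle, square, triangle, hexagon, cross} and column 3 has {circle, square, star, hexagon, cross}, leaving only diamond.
Row 5 already has {circle, square, triangle, hexagon, diamond, cross} and column 7 already has {square, triangle, hexagon, cross}, so row 5, column 7 must be star.

star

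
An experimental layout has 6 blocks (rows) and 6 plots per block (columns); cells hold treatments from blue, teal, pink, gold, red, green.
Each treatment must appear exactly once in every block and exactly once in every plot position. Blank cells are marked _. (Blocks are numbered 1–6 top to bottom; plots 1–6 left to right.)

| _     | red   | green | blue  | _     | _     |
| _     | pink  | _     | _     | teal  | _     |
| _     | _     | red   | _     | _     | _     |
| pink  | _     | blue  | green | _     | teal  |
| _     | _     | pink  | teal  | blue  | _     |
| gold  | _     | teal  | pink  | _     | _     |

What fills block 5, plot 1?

red

Block 1, plot 1: block 1 has {blue, red, green} and plot 1 has {pink, gold}, leaving only teal.
Block 2, plot 3: block 2 has {teal, pink} and plot 3 has {blue, teal, pink, red, green}, leaving only gold.
Block 2, plot 4: block 2 has {teal, pink, gold} and plot 4 has {blue, teal, pink, green}, leaving only red.
Block 3, plot 4: block 3 has {red} and plot 4 has {blue, teal, pink, red, green}, leaving only gold.
Block 4, plot 2: block 4 has {blue, teal, pink, green} and plot 2 has {pink, red}, leaving only gold.
Block 4, plot 5: block 4 has {blue, teal, pink, gold, green} and plot 5 has {blue, teal}, leaving only red.
Block 5, plot 2: block 5 has {blue, teal, pink} and plot 2 has {pink, gold, red}, leaving only green.
Block 5 already has {blue, teal, pink, green} and plot 1 already has {teal, pink, gold}, so block 5, plot 1 must be red.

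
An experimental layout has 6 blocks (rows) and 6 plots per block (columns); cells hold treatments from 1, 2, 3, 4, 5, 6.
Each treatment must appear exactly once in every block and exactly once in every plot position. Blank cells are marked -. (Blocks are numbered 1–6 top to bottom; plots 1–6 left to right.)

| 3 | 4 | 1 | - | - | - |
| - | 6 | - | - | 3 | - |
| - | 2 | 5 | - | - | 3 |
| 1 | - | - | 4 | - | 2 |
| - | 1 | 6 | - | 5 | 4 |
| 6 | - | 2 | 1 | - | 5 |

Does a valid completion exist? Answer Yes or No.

Yes

No block or plot among the givens repeats a symbol, and propagating forced cells runs into no contradiction.
One valid completion exists (for instance, 3 4 1 5 2 6 / 5 6 4 2 3 1 / 4 2 5 6 1 3 / 1 5 3 4 6 2 / 2 1 6 3 5 4 / 6 3 2 1 4 5).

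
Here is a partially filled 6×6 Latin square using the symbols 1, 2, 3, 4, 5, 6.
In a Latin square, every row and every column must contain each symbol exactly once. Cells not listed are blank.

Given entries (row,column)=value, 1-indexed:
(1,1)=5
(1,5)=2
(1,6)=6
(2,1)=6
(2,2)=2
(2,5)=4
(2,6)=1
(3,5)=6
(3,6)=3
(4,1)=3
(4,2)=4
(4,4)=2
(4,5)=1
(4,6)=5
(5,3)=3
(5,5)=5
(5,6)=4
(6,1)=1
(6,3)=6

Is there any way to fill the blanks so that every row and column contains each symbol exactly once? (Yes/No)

No

Row 4, column 3: row 4 together with column 3 already contain {1, 2, 3, 4, 5, 6} — every symbol — so nothing can go there. The grid has no valid completion.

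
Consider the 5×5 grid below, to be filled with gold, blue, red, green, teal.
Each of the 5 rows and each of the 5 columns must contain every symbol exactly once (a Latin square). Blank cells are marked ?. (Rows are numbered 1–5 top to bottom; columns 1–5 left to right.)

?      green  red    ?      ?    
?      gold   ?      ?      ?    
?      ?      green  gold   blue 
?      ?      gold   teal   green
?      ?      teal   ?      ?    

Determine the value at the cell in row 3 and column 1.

red

Row 1, column 4: row 1 has {red, green} and column 4 has {gold, teal}, leaving only blue.
Row 2, column 3: row 2 has {gold} and column 3 has {gold, red, green, teal}, leaving only blue.
Row 3, column 1 is narrowed to {red, teal}.
If it were teal, then row 2, column 4 would be left with no valid symbol.
So row 3, column 1 must be red.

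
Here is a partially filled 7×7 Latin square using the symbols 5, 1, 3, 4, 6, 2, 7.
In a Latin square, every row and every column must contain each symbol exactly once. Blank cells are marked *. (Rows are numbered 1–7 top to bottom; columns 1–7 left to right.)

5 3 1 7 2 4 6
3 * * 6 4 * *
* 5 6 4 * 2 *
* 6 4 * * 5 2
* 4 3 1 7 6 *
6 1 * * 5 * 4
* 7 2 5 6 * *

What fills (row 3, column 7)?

7

Row 2, column 2: row 2 has {3, 4, 6} and column 2 has {5, 1, 3, 4, 6, 7}, leaving only 2.
Row 4, column 4: row 4 has {5, 4, 6, 2} and column 4 has {5, 1, 4, 6, 7}, leaving only 3.
Row 4, column 5: row 4 has {5, 3, 4, 6, 2} and column 5 has {5, 4, 6, 2, 7}, leaving only 1.
Row 3, column 5: row 3 has {5, 4, 6, 2} and column 5 has {5, 1, 4, 6, 2, 7}, leaving only 3.
Row 4, column 1: row 4 has {5, 1, 3, 4, 6, 2} and column 1 has {5, 3, 6}, leaving only 7.
Row 3, column 1: row 3 has {5, 3, 4, 6, 2} and column 1 has {5, 3, 6, 7}, leaving only 1.
Row 3 already has {5, 1, 3, 4, 6, 2} and column 7 already has {4, 6, 2}, so row 3, column 7 must be 7.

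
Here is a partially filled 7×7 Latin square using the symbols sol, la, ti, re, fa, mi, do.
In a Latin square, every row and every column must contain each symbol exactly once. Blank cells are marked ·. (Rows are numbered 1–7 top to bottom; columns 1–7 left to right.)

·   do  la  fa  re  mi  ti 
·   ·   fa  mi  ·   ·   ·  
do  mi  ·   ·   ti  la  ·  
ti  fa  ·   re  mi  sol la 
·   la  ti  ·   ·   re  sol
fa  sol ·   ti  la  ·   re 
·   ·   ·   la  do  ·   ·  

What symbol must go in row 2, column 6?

ti

Row 1, column 1: row 1 has {la, ti, re, fa, mi, do} and column 1 has {ti, fa, do}, leaving only sol.
Row 2, column 5: row 2 has {fa, mi} and column 5 has {la, ti, re, mi, do}, leaving only sol.
Row 2, column 7: row 2 has {sol, fa, mi} and column 7 has {sol, la, ti, re}, leaving only do.
Row 2 already has {sol, fa, mi, do} and column 6 already has {sol, la, re, mi}, so row 2, column 6 must be ti.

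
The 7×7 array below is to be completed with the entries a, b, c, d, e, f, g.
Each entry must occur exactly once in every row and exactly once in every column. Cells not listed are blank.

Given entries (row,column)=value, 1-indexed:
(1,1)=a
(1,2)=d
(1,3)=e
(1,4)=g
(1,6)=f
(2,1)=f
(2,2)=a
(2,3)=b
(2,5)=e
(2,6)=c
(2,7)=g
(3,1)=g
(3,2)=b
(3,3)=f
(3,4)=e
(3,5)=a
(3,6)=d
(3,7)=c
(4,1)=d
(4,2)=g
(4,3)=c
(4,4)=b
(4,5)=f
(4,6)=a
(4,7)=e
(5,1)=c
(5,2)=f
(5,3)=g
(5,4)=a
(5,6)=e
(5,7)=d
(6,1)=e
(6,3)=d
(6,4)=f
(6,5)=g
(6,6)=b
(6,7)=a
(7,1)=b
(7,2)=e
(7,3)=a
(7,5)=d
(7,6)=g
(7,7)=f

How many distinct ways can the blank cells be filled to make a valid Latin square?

1

Row 1, column 5: eliminating its row and column leaves {b, c}.
Row 1, column 7: eliminating its row and column leaves {b}.
Row 2, column 4: eliminating its row and column leaves {d}.
Row 5, column 5: eliminating its row and column leaves {b}.
Row 6, column 2: eliminating its row and column leaves {c}.
Row 7, column 4: eliminating its row and column leaves {c}.
Only one assignment across all blanks avoids any row or column repeat, giving 1 completion.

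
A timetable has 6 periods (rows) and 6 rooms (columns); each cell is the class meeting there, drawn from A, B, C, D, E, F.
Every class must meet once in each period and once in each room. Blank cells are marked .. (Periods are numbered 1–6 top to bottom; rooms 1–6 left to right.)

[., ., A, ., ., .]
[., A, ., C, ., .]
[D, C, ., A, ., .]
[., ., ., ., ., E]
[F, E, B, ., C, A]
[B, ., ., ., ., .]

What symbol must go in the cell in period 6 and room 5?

A

Period 2, room 1: period 2 has {A, C} and room 1 has {B, D, F}, leaving only E.
Period 1, room 1: period 1 has {A} and room 1 has {B, D, E, F}, leaving only C.
Period 4, room 1: period 4 has {E} and room 1 has {B, C, D, E, F}, leaving only A.
Period 5, room 4: period 5 has {A, B, C, E, F} and room 4 has {A, C}, leaving only D.
Period 6, room 5 is narrowed to {A, D, E, F}.
If it were D, then period 6, room 6 would be left with no valid symbol.
If it were E, then period 3, room 5 would be left with no valid symbol.
If it were F, then period 6, room 6 would be left with no valid symbol.
So period 6, room 5 must be A.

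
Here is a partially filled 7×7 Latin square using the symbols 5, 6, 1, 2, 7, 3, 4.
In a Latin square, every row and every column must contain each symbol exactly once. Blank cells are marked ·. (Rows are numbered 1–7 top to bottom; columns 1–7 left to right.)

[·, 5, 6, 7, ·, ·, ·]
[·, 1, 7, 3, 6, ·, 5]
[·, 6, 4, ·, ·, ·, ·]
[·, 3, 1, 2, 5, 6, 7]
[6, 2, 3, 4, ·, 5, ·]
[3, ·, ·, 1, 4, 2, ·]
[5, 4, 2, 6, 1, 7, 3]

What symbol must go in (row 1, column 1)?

1

Row 2, column 6: row 2 has {5, 6, 1, 7, 3} and column 6 has {5, 6, 2, 7}, leaving only 4.
Row 2, column 1: row 2 has {5, 6, 1, 7, 3, 4} and column 1 has {5, 6, 3}, leaving only 2.
Row 3, column 4: row 3 has {6, 4} and column 4 has {6, 1, 2, 7, 3, 4}, leaving only 5.
Row 4, column 1: row 4 has {5, 6, 1, 2, 7, 3} and column 1 has {5, 6, 2, 3}, leaving only 4.
Row 1 already has {5, 6, 7} and column 1 already has {5, 6, 2, 3, 4}, so row 1, column 1 must be 1.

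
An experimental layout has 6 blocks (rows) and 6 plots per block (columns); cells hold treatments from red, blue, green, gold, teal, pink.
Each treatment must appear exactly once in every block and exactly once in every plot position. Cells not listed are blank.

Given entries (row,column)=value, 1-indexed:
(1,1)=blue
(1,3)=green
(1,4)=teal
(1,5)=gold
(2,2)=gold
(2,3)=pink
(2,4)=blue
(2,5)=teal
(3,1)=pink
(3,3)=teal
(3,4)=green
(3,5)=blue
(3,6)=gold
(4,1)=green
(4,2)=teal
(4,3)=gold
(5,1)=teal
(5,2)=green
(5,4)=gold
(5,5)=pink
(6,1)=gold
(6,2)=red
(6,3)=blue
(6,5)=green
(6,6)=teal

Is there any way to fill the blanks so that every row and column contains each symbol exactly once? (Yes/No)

Block 3, plot 2: block 3 together with plot 2 already contain {red, blue, green, gold, teal, pink} — every symbol — so nothing can go there. The grid has no valid completion.

No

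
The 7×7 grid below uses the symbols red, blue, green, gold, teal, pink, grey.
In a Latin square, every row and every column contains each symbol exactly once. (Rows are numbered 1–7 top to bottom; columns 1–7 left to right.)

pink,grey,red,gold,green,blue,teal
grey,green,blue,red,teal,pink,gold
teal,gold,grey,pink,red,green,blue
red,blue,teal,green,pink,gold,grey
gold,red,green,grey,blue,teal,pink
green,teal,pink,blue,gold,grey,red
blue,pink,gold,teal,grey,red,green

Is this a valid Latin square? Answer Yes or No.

Yes

Each row is a permutation of the 7 symbols, and so is each column.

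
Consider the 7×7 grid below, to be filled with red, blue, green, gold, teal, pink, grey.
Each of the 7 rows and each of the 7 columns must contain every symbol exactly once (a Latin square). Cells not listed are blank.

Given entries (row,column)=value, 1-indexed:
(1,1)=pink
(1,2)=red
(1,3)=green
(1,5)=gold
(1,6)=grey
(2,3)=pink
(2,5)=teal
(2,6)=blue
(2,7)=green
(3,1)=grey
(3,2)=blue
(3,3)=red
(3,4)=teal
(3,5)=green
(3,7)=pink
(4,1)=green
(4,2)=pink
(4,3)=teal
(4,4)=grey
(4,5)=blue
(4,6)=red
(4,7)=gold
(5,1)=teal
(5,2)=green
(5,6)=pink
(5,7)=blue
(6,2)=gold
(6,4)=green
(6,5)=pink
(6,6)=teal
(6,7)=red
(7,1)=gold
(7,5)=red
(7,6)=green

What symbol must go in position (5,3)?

Row 1, column 4: row 1 has {red, green, gold, pink, grey} and column 4 has {green, teal, grey}, leaving only blue.
Row 1, column 7: row 1 has {red, blue, green, gold, pink, grey} and column 7 has {red, blue, green, gold, pink}, leaving only teal.
Row 2, column 1: row 2 has {blue, green, teal, pink} and column 1 has {green, gold, teal, pink, grey}, leaving only red.
Row 2, column 2: row 2 has {red, blue, green, teal, pink} and column 2 has {red, blue, green, gold, pink}, leaving only grey.
Row 2, column 4: row 2 has {red, blue, green, teal, pink, grey} and column 4 has {blue, green, teal, grey}, leaving only gold.
Row 3, column 6: row 3 has {red, blue, green, teal, pink, grey} and column 6 has {red, blue, green, teal, pink, grey}, leaving only gold.
Row 5, column 4: row 5 has {blue, green, teal, pink} and column 4 has {blue, green, gold, teal, grey}, leaving only red.
Row 5, column 5: row 5 has {red, blue, green, teal, pink} and column 5 has {red, blue, green, gold, teal, pink}, leaving only grey.
Row 5 already has {red, blue, green, teal, pink, grey} and column 3 already has {red, green, teal, pink}, so row 5, column 3 must be gold.

gold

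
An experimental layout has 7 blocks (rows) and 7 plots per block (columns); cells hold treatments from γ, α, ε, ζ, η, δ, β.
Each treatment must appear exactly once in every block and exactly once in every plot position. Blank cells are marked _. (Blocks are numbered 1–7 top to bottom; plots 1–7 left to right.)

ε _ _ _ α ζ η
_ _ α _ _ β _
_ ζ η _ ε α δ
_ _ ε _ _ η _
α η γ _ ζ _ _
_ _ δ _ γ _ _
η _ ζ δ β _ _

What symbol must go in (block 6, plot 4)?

Block 1, plot 3: block 1 has {α, ε, ζ, η} and plot 3 has {γ, α, ε, ζ, η, δ}, leaving only β.
Block 1, plot 4: block 1 has {α, ε, ζ, η, β} and plot 4 has {δ}, leaving only γ.
Block 1, plot 2: block 1 has {γ, α, ε, ζ, η, β} and plot 2 has {ζ, η}, leaving only δ.
Block 3, plot 4: block 3 has {α, ε, ζ, η, δ} and plot 4 has {γ, δ}, leaving only β.
Block 3, plot 1: block 3 has {α, ε, ζ, η, δ, β} and plot 1 has {α, ε, η}, leaving only γ.
Block 4, plot 5: block 4 has {ε, η} and plot 5 has {γ, α, ε, ζ, β}, leaving only δ.
Block 2, plot 5: block 2 has {α, β} and plot 5 has {γ, α, ε, ζ, δ, β}, leaving only η.
Block 5, plot 4: block 5 has {γ, α, ζ, η} and plot 4 has {γ, δ, β}, leaving only ε.
Block 2, plot 4: block 2 has {α, η, β} and plot 4 has {γ, ε, δ, β}, leaving only ζ.
Block 2, plot 1: block 2 has {α, ζ, η, β} and plot 1 has {γ, α, ε, η}, leaving only δ.
Block 4, plot 4: block 4 has {ε, η, δ} and plot 4 has {γ, ε, ζ, δ, β}, leaving only α.
Block 6 already has {γ, δ} and plot 4 already has {γ, α, ε, ζ, δ, β}, so block 6, plot 4 must be η.

η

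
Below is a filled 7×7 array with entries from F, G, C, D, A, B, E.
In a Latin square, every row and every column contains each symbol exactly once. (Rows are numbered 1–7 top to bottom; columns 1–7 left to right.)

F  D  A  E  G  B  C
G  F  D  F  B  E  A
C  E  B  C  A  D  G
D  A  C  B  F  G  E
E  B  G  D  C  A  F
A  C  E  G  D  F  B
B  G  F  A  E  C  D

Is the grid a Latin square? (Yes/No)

Row 2 contains F twice (at columns 2 and 4); row 3 is also not a permutation.

No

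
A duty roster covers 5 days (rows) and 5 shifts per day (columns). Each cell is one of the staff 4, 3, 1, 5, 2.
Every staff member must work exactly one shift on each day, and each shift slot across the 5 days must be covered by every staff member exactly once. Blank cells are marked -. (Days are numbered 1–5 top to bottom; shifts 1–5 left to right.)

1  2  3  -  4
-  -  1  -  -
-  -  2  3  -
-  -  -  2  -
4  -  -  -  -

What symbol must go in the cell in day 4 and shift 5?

Day 1, shift 4: day 1 has {4, 3, 1, 2} and shift 4 has {3, 2}, leaving only 5.
Day 2, shift 4: day 2 has {1} and shift 4 has {3, 5, 2}, leaving only 4.
Day 3, shift 1: day 3 has {3, 2} and shift 1 has {4, 1}, leaving only 5.
Day 3, shift 5: day 3 has {3, 5, 2} and shift 5 has {4}, leaving only 1.
Day 3, shift 2: day 3 has {3, 1, 5, 2} and shift 2 has {2}, leaving only 4.
Day 4, shift 1: day 4 has {2} and shift 1 has {4, 1, 5}, leaving only 3.
Day 4 already has {3, 2} and shift 5 already has {4, 1}, so day 4, shift 5 must be 5.

5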